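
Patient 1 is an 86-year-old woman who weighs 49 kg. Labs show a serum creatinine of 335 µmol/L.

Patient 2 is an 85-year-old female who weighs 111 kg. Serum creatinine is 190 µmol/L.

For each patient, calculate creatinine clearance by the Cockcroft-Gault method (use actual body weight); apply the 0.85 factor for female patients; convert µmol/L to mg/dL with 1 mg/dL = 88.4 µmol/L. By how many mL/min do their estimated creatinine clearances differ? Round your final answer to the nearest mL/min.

Patient 1: SCr = 335 / 88.4 = 3.79 mg/dL
Patient 1: CrCl = (140 − 86) × 49 / (72 × 3.79) × 0.85 = 2646.0 / 272.88 × 0.85 ≈ 8.2 mL/min
Patient 2: SCr = 190 / 88.4 = 2.149 mg/dL
Patient 2: CrCl = (140 − 85) × 111 / (72 × 2.149) × 0.85 = 6105.0 / 154.73 × 0.85 ≈ 33.5 mL/min
|8.2 − 33.5| = 25.3 mL/min

25 mL/min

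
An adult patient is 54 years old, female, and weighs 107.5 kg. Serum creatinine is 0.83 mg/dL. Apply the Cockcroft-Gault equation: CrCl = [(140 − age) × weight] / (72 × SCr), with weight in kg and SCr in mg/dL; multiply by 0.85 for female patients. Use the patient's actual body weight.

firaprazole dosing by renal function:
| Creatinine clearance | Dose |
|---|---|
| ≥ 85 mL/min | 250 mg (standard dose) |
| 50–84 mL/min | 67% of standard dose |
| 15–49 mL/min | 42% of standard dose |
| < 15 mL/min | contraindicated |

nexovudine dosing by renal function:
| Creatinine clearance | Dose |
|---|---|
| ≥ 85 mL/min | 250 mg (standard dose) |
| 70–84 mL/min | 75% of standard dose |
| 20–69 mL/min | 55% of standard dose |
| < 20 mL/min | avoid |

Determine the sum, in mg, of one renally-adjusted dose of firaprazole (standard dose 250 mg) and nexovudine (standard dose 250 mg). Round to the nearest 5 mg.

CrCl = (140 − 54) × 107.5 / (72 × 0.83) × 0.85 = 9245.0 / 59.76 × 0.85 ≈ 131.5 mL/min
CrCl ≈ 131 mL/min.
firaprazole: ≥ 85 mL/min → 100% of 250 mg = 250 mg.
nexovudine: ≥ 85 mL/min → 100% of 250 mg = 250 mg.
Total = 250 + 250 = 500 mg.

500 mg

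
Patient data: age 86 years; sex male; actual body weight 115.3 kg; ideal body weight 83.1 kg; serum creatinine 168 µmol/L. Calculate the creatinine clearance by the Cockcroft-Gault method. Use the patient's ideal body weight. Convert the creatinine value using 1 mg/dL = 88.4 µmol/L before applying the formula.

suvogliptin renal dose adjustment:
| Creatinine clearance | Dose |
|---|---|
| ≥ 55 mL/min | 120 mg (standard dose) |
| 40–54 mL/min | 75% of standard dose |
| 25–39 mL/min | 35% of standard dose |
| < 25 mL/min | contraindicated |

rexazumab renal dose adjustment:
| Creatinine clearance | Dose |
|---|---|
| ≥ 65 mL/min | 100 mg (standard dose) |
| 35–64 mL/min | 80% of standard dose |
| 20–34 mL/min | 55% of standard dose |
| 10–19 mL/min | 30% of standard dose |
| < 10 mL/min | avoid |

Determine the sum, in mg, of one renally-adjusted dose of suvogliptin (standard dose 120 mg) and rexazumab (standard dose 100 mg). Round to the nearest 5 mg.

95 mg

SCr = 168 / 88.4 = 1.9 mg/dL
CrCl = (140 − 86) × 83.1 / (72 × 1.9) = 4487.4 / 136.80 ≈ 32.8 mL/min
CrCl ≈ 33 mL/min.
suvogliptin: 25–39 mL/min → 35% of 120 mg = 42 mg.
rexazumab: 20–34 mL/min → 55% of 100 mg = 55 mg.
Total = 42 + 55 = 97 mg.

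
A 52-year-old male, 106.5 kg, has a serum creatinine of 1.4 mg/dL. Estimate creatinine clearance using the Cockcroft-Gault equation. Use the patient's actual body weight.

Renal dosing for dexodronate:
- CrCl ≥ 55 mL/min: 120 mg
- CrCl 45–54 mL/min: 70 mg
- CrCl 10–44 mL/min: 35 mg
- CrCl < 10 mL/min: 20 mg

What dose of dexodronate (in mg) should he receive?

CrCl = (140 − 52) × 106.5 / (72 × 1.4) = 9372.0 / 100.80 ≈ 93.0 mL/min
CrCl ≈ 93 mL/min → bracket ≥ 55 mL/min.
Dose for this bracket: 120 mg.

120 mg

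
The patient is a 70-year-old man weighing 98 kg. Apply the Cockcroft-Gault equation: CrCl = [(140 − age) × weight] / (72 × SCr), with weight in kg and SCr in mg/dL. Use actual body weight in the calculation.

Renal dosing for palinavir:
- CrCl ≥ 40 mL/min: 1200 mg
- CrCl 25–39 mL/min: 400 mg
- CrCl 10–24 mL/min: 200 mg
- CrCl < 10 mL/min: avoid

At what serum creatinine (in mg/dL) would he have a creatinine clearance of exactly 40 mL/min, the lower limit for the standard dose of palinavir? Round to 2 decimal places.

2.38 mg/dL

Standard dose requires CrCl ≥ 40 mL/min.
Set (140 − 70) × 98 / (72 × SCr) = 40
SCr = (140 − 70) × 98 / (72 × 40) = 2.382 mg/dL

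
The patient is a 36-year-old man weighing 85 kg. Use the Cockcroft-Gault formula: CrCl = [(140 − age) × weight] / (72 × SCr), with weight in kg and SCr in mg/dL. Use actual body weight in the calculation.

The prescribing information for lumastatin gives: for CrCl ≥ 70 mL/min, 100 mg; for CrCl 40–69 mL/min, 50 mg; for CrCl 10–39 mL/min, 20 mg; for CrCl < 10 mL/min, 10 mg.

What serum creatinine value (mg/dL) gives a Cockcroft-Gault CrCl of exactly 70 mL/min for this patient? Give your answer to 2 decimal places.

1.75 mg/dL

Standard dose requires CrCl ≥ 70 mL/min.
Set (140 − 36) × 85 / (72 × SCr) = 70
SCr = (140 − 36) × 85 / (72 × 70) = 1.754 mg/dL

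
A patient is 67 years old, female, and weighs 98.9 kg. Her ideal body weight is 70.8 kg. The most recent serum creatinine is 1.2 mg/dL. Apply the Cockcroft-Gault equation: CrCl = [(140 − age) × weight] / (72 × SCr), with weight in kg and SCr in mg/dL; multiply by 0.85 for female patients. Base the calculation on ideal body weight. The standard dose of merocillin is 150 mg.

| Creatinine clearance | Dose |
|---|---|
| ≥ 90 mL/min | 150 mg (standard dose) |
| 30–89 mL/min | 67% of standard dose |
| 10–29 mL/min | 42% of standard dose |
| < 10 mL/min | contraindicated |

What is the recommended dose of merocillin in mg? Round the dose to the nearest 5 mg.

CrCl = (140 − 67) × 70.8 / (72 × 1.2) × 0.85 = 5168.4 / 86.40 × 0.85 ≈ 50.8 mL/min
CrCl ≈ 51 mL/min → bracket 30–89 mL/min.
67% of 150 mg = 100.5 mg → 100 mg

100 mg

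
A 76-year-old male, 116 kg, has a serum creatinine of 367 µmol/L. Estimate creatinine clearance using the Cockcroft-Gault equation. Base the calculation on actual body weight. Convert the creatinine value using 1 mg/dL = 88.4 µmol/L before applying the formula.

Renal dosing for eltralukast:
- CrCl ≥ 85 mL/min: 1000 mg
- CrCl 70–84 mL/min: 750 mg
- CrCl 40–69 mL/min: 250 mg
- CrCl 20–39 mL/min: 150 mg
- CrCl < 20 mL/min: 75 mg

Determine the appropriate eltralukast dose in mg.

SCr = 367 / 88.4 = 4.152 mg/dL
CrCl = (140 − 76) × 116 / (72 × 4.152) = 7424.0 / 298.94 ≈ 24.8 mL/min
CrCl ≈ 25 mL/min → bracket 20–39 mL/min.
Dose for this bracket: 150 mg.

150 mg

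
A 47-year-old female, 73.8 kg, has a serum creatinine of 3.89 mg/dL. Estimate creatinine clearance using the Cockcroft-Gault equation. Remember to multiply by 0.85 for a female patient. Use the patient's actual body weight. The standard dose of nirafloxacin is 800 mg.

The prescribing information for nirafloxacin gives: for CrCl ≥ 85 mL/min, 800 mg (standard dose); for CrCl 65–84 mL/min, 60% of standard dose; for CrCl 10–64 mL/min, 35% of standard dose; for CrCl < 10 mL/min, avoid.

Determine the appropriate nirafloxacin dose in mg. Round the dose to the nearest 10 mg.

280 mg

CrCl = (140 − 47) × 73.8 / (72 × 3.89) × 0.85 = 6863.4 / 280.08 × 0.85 ≈ 20.8 mL/min
CrCl ≈ 21 mL/min → bracket 10–64 mL/min.
35% of 800 mg = 280 mg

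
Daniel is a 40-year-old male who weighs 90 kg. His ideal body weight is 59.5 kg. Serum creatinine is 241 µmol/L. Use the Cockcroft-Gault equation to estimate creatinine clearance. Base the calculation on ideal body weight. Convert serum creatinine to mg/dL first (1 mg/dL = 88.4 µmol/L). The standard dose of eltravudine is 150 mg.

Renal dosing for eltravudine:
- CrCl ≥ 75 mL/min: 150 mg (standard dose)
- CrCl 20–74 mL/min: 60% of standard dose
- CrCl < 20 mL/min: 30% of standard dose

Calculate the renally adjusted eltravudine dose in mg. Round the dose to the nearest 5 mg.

SCr = 241 / 88.4 = 2.726 mg/dL
CrCl = (140 − 40) × 59.5 / (72 × 2.726) = 5950.0 / 196.27 ≈ 30.3 mL/min
CrCl ≈ 30 mL/min → bracket 20–74 mL/min.
60% of 150 mg = 90 mg

90 mg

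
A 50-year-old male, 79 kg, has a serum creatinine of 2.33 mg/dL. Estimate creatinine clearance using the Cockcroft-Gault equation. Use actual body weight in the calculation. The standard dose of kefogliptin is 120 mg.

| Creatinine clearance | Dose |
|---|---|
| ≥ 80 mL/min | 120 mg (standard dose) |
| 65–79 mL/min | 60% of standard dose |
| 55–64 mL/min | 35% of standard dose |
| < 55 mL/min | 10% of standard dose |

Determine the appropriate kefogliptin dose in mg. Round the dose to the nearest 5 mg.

CrCl = (140 − 50) × 79 / (72 × 2.33) = 7110.0 / 167.76 ≈ 42.4 mL/min
CrCl ≈ 42 mL/min → bracket < 55 mL/min.
10% of 120 mg = 12 mg → 10 mg

10 mg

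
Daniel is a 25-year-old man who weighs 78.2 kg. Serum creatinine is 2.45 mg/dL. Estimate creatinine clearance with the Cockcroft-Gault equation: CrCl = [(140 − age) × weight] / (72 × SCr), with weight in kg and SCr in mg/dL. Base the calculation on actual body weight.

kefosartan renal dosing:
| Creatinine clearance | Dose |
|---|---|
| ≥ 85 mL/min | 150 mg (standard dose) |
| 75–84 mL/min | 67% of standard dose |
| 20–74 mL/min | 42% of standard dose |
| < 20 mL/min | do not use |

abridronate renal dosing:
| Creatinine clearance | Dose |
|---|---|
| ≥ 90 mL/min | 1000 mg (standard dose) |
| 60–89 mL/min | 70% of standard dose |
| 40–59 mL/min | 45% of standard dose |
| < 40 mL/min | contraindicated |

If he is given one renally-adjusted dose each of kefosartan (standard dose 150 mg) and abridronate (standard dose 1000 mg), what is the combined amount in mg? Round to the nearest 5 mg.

515 mg

CrCl = (140 − 25) × 78.2 / (72 × 2.45) = 8993.0 / 176.40 ≈ 51.0 mL/min
CrCl ≈ 51 mL/min.
kefosartan: 20–74 mL/min → 42% of 150 mg = 63 mg.
abridronate: 40–59 mL/min → 45% of 1000 mg = 450 mg.
Total = 63 + 450 = 513 mg.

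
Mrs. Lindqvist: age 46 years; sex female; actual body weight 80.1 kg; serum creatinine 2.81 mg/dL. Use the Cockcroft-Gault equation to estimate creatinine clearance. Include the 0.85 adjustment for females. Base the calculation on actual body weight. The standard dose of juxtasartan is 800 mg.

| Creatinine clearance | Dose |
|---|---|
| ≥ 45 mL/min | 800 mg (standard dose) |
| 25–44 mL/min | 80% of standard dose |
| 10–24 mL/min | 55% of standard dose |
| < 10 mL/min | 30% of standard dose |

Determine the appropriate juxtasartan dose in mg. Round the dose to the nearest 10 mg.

640 mg

CrCl = (140 − 46) × 80.1 / (72 × 2.81) × 0.85 = 7529.4 / 202.32 × 0.85 ≈ 31.6 mL/min
CrCl ≈ 32 mL/min → bracket 25–44 mL/min.
80% of 800 mg = 640 mg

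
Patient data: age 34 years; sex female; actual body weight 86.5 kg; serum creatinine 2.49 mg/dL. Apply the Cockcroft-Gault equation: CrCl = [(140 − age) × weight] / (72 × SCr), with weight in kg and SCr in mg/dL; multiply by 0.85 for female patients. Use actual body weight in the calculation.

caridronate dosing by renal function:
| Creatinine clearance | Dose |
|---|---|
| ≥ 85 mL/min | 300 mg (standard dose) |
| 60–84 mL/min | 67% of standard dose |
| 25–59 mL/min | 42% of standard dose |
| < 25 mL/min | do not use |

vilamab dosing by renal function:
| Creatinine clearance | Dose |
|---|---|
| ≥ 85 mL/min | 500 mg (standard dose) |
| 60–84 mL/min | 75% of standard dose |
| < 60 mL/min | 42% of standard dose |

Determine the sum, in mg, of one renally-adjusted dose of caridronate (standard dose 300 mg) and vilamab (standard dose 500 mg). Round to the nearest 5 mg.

335 mg

CrCl = (140 − 34) × 86.5 / (72 × 2.49) × 0.85 = 9169.0 / 179.28 × 0.85 ≈ 43.5 mL/min
CrCl ≈ 43 mL/min.
caridronate: 25–59 mL/min → 42% of 300 mg = 126 mg.
vilamab: < 60 mL/min → 42% of 500 mg = 210 mg.
Total = 126 + 210 = 336 mg.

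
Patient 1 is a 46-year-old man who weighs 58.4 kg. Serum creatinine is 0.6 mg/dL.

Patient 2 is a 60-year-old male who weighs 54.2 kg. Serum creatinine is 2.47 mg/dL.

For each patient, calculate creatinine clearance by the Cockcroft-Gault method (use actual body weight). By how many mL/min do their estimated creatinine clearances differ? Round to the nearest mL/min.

103 mL/min

Patient 1: CrCl = (140 − 46) × 58.4 / (72 × 0.6) = 5489.6 / 43.20 ≈ 127.1 mL/min
Patient 2: CrCl = (140 − 60) × 54.2 / (72 × 2.47) = 4336.0 / 177.84 ≈ 24.4 mL/min
|127.1 − 24.4| = 102.7 mL/min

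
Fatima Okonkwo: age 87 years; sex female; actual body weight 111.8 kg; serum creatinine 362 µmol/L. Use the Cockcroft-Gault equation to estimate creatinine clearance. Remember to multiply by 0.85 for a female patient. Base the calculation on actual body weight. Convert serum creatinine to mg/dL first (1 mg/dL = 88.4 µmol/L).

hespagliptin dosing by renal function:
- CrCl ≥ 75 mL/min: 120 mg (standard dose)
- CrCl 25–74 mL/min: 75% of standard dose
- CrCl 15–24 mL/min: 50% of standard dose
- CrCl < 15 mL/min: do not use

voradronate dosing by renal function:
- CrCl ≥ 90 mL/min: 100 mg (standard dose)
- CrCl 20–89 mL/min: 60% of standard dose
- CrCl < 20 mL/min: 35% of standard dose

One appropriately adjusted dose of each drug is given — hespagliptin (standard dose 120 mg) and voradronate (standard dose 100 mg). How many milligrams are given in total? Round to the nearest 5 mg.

SCr = 362 / 88.4 = 4.095 mg/dL
CrCl = (140 − 87) × 111.8 / (72 × 4.095) × 0.85 = 5925.4 / 294.84 × 0.85 ≈ 17.1 mL/min
CrCl ≈ 17 mL/min.
hespagliptin: 15–24 mL/min → 50% of 120 mg = 60 mg.
voradronate: < 20 mL/min → 35% of 100 mg = 35 mg.
Total = 60 + 35 = 95 mg.

95 mg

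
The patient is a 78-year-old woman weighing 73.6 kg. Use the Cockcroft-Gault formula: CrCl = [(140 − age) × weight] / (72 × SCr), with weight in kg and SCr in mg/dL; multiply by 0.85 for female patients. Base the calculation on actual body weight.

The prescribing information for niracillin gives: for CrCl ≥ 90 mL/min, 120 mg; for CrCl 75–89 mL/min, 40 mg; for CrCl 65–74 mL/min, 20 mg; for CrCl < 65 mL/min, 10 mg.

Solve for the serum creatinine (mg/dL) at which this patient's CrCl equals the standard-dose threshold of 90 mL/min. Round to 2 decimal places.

Standard dose requires CrCl ≥ 90 mL/min.
Set (140 − 78) × 73.6 × 0.85 / (72 × SCr) = 90
SCr = (140 − 78) × 73.6 × 0.85 / (72 × 90) = 0.599 mg/dL

0.60 mg/dL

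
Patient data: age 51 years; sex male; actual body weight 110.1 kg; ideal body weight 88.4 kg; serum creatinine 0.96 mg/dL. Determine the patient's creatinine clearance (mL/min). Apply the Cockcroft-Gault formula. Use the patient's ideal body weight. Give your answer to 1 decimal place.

CrCl = (140 − 51) × 88.4 / (72 × 0.96) = 7867.6 / 69.12 ≈ 113.8 mL/min

113.8 mL/min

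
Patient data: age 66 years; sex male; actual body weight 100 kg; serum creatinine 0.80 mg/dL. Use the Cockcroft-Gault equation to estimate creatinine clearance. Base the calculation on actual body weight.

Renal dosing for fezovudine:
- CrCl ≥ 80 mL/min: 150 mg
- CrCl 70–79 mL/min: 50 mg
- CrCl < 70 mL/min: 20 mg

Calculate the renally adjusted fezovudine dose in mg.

150 mg

CrCl = (140 − 66) × 100 / (72 × 0.8) = 7400.0 / 57.60 ≈ 128.5 mL/min
CrCl ≈ 128 mL/min → bracket ≥ 80 mL/min.
Dose for this bracket: 150 mg.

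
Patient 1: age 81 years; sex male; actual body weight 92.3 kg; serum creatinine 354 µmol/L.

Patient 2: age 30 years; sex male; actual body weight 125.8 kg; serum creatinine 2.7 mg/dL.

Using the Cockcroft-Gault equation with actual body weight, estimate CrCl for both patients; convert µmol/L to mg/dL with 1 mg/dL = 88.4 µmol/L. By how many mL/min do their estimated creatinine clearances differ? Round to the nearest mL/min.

Patient 1: SCr = 354 / 88.4 = 4.005 mg/dL
Patient 1: CrCl = (140 − 81) × 92.3 / (72 × 4.005) = 5445.7 / 288.36 ≈ 18.9 mL/min
Patient 2: CrCl = (140 − 30) × 125.8 / (72 × 2.7) = 13838.0 / 194.40 ≈ 71.2 mL/min
|18.9 − 71.2| = 52.3 mL/min

52 mL/min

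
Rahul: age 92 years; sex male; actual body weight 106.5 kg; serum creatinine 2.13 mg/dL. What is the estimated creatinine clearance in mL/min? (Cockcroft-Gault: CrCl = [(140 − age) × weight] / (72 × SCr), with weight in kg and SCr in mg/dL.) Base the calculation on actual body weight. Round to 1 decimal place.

CrCl = (140 − 92) × 106.5 / (72 × 2.13) = 5112.0 / 153.36 ≈ 33.3 mL/min

33.3 mL/min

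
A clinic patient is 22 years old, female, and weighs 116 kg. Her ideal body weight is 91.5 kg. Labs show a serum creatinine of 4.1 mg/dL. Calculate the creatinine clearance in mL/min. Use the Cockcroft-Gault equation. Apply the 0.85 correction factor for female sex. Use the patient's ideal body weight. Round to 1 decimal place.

31.1 mL/min

CrCl = (140 − 22) × 91.5 / (72 × 4.1) × 0.85 = 10797.0 / 295.20 × 0.85 ≈ 31.1 mL/min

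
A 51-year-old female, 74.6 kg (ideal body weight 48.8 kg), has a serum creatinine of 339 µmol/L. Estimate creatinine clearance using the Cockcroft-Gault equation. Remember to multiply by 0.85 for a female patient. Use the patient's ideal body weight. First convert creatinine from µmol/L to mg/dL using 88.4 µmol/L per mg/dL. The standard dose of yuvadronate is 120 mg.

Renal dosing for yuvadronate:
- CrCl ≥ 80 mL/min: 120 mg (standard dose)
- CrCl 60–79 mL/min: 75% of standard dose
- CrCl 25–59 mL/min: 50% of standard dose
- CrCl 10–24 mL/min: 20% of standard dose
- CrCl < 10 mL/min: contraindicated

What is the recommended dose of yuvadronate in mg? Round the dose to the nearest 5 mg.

25 mg

SCr = 339 / 88.4 = 3.835 mg/dL
CrCl = (140 − 51) × 48.8 / (72 × 3.835) × 0.85 = 4343.2 / 276.12 × 0.85 ≈ 13.4 mL/min
CrCl ≈ 13 mL/min → bracket 10–24 mL/min.
20% of 120 mg = 24 mg → 25 mg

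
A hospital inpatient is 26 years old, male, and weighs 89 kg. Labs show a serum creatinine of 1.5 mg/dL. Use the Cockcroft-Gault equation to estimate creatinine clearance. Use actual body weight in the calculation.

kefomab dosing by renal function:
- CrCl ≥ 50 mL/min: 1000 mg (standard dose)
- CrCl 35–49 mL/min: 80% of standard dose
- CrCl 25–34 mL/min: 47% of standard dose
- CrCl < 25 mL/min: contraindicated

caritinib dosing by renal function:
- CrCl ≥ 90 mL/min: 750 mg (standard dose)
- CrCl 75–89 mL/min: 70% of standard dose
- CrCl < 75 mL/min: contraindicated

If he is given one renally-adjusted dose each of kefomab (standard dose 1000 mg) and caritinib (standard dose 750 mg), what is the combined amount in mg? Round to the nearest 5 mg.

1750 mg

CrCl = (140 − 26) × 89 / (72 × 1.5) = 10146.0 / 108.00 ≈ 93.9 mL/min
CrCl ≈ 94 mL/min.
kefomab: ≥ 50 mL/min → 100% of 1000 mg = 1000 mg.
caritinib: ≥ 90 mL/min → 100% of 750 mg = 750 mg.
Total = 1000 + 750 = 1750 mg.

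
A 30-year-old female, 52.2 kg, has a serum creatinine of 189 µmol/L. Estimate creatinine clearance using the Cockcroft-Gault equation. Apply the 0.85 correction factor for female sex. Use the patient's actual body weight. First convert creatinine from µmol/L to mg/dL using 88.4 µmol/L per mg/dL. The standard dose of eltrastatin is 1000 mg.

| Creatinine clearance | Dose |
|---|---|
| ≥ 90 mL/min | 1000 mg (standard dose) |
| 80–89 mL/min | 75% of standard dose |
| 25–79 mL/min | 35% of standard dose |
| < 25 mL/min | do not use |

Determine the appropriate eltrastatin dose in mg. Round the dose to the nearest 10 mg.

SCr = 189 / 88.4 = 2.138 mg/dL
CrCl = (140 − 30) × 52.2 / (72 × 2.138) × 0.85 = 5742.0 / 153.94 × 0.85 ≈ 31.7 mL/min
CrCl ≈ 32 mL/min → bracket 25–79 mL/min.
35% of 1000 mg = 350 mg

350 mg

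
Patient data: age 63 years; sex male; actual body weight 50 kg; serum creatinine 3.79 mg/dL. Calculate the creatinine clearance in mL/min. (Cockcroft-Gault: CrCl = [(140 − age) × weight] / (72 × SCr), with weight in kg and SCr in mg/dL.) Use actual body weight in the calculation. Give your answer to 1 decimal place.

14.1 mL/min

CrCl = (140 − 63) × 50 / (72 × 3.79) = 3850.0 / 272.88 ≈ 14.1 mL/min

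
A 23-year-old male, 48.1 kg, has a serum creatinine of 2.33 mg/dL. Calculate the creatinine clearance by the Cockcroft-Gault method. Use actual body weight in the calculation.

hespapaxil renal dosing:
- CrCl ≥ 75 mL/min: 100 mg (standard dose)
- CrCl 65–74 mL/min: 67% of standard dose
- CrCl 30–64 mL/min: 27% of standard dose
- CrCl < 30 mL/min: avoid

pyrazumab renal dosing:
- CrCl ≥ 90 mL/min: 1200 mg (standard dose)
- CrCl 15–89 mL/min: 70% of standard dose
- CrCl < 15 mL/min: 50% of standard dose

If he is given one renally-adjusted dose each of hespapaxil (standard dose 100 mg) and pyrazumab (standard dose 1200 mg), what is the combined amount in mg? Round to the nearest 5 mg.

865 mg

CrCl = (140 − 23) × 48.1 / (72 × 2.33) = 5627.7 / 167.76 ≈ 33.5 mL/min
CrCl ≈ 34 mL/min.
hespapaxil: 30–64 mL/min → 27% of 100 mg = 27 mg.
pyrazumab: 15–89 mL/min → 70% of 1200 mg = 840 mg.
Total = 27 + 840 = 867 mg.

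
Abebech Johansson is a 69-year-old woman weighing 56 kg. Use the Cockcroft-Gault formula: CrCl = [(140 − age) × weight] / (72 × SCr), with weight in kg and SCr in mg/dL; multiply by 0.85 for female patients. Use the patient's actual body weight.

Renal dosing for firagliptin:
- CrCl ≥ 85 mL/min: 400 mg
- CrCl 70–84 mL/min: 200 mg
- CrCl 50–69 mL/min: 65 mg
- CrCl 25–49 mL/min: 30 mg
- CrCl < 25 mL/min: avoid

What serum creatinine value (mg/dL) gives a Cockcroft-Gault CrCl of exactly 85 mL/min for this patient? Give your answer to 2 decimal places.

Standard dose requires CrCl ≥ 85 mL/min.
Set (140 − 69) × 56 × 0.85 / (72 × SCr) = 85
SCr = (140 − 69) × 56 × 0.85 / (72 × 85) = 0.552 mg/dL

0.55 mg/dL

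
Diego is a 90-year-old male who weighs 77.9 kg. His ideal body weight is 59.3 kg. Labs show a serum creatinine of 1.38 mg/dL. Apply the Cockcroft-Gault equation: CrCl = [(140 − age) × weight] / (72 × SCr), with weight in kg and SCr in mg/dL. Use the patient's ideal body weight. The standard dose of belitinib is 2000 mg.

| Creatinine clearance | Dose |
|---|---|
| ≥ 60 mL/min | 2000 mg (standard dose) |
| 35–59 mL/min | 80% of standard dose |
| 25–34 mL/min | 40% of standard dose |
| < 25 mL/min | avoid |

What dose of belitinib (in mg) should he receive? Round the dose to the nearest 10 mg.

800 mg

CrCl = (140 − 90) × 59.3 / (72 × 1.38) = 2965.0 / 99.36 ≈ 29.8 mL/min
CrCl ≈ 30 mL/min → bracket 25–34 mL/min.
40% of 2000 mg = 800 mg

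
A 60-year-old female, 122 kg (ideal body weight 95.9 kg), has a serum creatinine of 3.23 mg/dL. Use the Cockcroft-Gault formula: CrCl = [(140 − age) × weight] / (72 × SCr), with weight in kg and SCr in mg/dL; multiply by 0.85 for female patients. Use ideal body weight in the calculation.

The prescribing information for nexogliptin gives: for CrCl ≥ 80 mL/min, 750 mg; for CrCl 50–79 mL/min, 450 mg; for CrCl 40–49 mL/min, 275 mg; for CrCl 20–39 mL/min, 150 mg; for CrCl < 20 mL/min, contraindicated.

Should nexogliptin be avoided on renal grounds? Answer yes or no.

CrCl = (140 − 60) × 95.9 / (72 × 3.23) × 0.85 = 7672.0 / 232.56 × 0.85 ≈ 28.0 mL/min
CrCl ≈ 28 mL/min, which is ≥ 20 mL/min.

no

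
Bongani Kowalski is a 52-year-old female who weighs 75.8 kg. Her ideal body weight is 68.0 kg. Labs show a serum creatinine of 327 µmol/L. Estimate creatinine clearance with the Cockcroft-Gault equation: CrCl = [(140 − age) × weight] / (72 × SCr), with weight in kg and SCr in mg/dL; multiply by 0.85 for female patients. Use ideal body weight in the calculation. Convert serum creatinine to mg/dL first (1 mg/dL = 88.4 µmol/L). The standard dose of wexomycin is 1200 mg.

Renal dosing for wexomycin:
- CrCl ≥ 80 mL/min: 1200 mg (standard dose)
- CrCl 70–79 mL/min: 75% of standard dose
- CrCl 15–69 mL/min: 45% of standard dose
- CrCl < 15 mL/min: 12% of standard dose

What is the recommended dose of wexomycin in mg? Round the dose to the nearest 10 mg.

540 mg

SCr = 327 / 88.4 = 3.699 mg/dL
CrCl = (140 − 52) × 68 / (72 × 3.699) × 0.85 = 5984.0 / 266.33 × 0.85 ≈ 19.1 mL/min
CrCl ≈ 19 mL/min → bracket 15–69 mL/min.
45% of 1200 mg = 540 mg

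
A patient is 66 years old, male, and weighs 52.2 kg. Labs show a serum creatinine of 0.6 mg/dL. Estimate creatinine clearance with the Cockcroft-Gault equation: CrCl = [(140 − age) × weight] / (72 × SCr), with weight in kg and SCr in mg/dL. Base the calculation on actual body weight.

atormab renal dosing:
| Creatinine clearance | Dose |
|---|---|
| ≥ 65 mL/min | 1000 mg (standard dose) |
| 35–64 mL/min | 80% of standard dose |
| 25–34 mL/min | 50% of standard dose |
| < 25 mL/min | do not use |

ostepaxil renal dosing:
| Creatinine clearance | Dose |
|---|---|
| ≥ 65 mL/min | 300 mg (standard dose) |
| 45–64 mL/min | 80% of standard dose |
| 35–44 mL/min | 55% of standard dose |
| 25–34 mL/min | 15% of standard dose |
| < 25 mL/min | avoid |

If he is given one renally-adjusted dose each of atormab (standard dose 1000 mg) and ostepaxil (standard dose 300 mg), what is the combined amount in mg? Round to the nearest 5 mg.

1300 mg

CrCl = (140 − 66) × 52.2 / (72 × 0.6) = 3862.8 / 43.20 ≈ 89.4 mL/min
CrCl ≈ 89 mL/min.
atormab: ≥ 65 mL/min → 100% of 1000 mg = 1000 mg.
ostepaxil: ≥ 65 mL/min → 100% of 300 mg = 300 mg.
Total = 1000 + 300 = 1300 mg.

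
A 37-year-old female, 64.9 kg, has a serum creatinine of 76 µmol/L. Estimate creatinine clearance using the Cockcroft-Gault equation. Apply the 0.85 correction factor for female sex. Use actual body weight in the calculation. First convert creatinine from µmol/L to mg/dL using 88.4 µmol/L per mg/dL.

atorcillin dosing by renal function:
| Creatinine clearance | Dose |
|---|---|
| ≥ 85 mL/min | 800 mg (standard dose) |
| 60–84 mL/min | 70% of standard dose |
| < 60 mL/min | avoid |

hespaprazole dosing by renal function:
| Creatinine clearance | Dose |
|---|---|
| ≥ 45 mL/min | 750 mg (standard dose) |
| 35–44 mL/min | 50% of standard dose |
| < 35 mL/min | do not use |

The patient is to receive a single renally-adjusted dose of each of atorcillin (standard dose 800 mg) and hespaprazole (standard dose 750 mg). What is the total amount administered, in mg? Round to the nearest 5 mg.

SCr = 76 / 88.4 = 0.86 mg/dL
CrCl = (140 − 37) × 64.9 / (72 × 0.86) × 0.85 = 6684.7 / 61.92 × 0.85 ≈ 91.8 mL/min
CrCl ≈ 92 mL/min.
atorcillin: ≥ 85 mL/min → 100% of 800 mg = 800 mg.
hespaprazole: ≥ 45 mL/min → 100% of 750 mg = 750 mg.
Total = 800 + 750 = 1550 mg.

1550 mg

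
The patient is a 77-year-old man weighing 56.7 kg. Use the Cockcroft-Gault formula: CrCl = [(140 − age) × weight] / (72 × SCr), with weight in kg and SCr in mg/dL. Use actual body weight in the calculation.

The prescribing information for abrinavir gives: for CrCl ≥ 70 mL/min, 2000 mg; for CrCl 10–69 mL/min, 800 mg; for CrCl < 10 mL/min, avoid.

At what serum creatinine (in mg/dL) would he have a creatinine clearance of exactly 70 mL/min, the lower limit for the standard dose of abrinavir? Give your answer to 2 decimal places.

Standard dose requires CrCl ≥ 70 mL/min.
Set (140 − 77) × 56.7 / (72 × SCr) = 70
SCr = (140 − 77) × 56.7 / (72 × 70) = 0.709 mg/dL

0.71 mg/dL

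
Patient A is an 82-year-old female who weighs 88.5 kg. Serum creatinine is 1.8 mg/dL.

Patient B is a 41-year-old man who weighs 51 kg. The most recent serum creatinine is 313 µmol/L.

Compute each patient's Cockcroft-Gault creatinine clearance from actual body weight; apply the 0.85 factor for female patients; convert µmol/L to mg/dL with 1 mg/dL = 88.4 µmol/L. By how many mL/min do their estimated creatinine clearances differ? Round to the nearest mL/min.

14 mL/min

Patient A: CrCl = (140 − 82) × 88.5 / (72 × 1.8) × 0.85 = 5133.0 / 129.60 × 0.85 ≈ 33.7 mL/min
Patient B: SCr = 313 / 88.4 = 3.541 mg/dL
Patient B: CrCl = (140 − 41) × 51 / (72 × 3.541) = 5049.0 / 254.95 ≈ 19.8 mL/min
|33.7 − 19.8| = 13.9 mL/min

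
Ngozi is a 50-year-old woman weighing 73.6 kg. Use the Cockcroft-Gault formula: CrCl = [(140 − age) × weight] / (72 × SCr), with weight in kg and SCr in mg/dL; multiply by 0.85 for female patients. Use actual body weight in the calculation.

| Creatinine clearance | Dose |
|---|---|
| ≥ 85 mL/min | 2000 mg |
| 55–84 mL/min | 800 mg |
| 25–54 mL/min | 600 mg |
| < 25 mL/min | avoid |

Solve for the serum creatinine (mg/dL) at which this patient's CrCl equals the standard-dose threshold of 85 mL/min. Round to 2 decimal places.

Standard dose requires CrCl ≥ 85 mL/min.
Set (140 − 50) × 73.6 × 0.85 / (72 × SCr) = 85
SCr = (140 − 50) × 73.6 × 0.85 / (72 × 85) = 0.920 mg/dL

0.92 mg/dL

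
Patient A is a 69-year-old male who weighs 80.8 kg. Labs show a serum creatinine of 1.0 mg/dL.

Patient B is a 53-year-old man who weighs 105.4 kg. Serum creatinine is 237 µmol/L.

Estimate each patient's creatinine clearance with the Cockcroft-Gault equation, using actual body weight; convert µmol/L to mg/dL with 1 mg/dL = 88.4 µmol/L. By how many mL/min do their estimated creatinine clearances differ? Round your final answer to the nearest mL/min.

Patient A: CrCl = (140 − 69) × 80.8 / (72 × 1) = 5736.8 / 72.00 ≈ 79.7 mL/min
Patient B: SCr = 237 / 88.4 = 2.681 mg/dL
Patient B: CrCl = (140 − 53) × 105.4 / (72 × 2.681) = 9169.8 / 193.03 ≈ 47.5 mL/min
|79.7 − 47.5| = 32.2 mL/min

32 mL/min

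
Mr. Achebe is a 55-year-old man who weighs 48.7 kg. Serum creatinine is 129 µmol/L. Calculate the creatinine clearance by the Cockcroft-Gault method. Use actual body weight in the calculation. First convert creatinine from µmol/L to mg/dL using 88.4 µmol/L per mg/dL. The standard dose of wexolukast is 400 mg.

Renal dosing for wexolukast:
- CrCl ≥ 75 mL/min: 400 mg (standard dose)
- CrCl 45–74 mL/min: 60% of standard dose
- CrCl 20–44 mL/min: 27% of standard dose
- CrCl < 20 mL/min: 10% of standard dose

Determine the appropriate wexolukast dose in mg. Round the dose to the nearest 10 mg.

SCr = 129 / 88.4 = 1.459 mg/dL
CrCl = (140 − 55) × 48.7 / (72 × 1.459) = 4139.5 / 105.05 ≈ 39.4 mL/min
CrCl ≈ 39 mL/min → bracket 20–44 mL/min.
27% of 400 mg = 108 mg → 110 mg

110 mg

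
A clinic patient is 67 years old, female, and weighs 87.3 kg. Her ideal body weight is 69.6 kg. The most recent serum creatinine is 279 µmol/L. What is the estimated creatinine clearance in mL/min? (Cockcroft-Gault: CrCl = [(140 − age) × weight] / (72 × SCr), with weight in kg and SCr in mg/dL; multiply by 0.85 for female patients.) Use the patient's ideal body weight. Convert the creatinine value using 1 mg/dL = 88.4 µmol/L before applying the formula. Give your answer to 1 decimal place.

19.0 mL/min

SCr = 279 / 88.4 = 3.156 mg/dL
CrCl = (140 − 67) × 69.6 / (72 × 3.156) × 0.85 = 5080.8 / 227.23 × 0.85 ≈ 19.0 mL/min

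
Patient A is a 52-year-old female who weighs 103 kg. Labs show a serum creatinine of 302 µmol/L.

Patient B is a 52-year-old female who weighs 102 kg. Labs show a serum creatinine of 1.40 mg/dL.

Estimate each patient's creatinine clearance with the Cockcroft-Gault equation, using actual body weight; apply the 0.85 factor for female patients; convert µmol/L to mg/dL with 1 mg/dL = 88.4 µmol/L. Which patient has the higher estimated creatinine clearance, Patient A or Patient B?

Patient A: SCr = 302 / 88.4 = 3.416 mg/dL
Patient A: CrCl = (140 − 52) × 103 / (72 × 3.416) × 0.85 = 9064.0 / 245.95 × 0.85 ≈ 31.3 mL/min
Patient B: CrCl = (140 − 52) × 102 / (72 × 1.4) × 0.85 = 8976.0 / 100.80 × 0.85 ≈ 75.7 mL/min
31.3 vs 75.7 mL/min → Patient B is higher.

Patient B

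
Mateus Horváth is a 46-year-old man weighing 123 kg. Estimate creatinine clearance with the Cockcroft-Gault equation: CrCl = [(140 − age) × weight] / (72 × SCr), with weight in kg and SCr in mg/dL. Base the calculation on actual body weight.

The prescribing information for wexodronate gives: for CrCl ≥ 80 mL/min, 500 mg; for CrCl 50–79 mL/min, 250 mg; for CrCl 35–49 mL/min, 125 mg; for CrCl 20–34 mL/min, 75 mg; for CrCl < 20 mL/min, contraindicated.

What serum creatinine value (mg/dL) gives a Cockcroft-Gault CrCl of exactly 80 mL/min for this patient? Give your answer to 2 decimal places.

2.01 mg/dL

Standard dose requires CrCl ≥ 80 mL/min.
Set (140 − 46) × 123 / (72 × SCr) = 80
SCr = (140 − 46) × 123 / (72 × 80) = 2.007 mg/dL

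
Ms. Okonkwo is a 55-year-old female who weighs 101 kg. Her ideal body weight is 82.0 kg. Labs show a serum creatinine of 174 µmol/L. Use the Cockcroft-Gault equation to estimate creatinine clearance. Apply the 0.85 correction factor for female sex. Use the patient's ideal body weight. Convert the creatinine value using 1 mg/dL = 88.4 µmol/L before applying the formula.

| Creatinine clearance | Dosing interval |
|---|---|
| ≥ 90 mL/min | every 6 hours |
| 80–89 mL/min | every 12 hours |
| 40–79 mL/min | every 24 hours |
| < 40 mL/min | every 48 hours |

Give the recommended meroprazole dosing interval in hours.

SCr = 174 / 88.4 = 1.968 mg/dL
CrCl = (140 − 55) × 82 / (72 × 1.968) × 0.85 = 6970.0 / 141.70 × 0.85 ≈ 41.8 mL/min
CrCl ≈ 42 mL/min → bracket 40–79 mL/min → every 24 hours.

every 24 hours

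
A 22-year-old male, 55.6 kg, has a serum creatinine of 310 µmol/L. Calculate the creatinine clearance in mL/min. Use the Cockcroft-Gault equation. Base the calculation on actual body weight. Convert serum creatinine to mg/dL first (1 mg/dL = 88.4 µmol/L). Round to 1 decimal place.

26.0 mL/min

SCr = 310 / 88.4 = 3.507 mg/dL
CrCl = (140 − 22) × 55.6 / (72 × 3.507) = 6560.8 / 252.50 ≈ 26.0 mL/min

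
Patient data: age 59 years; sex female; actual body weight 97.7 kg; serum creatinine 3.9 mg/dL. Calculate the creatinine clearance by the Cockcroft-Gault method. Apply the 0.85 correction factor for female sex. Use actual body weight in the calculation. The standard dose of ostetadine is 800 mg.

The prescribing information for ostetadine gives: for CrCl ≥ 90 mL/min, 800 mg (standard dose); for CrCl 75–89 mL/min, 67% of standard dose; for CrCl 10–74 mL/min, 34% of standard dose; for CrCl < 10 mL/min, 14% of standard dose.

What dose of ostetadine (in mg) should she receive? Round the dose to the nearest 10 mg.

CrCl = (140 − 59) × 97.7 / (72 × 3.9) × 0.85 = 7913.7 / 280.80 × 0.85 ≈ 24.0 mL/min
CrCl ≈ 24 mL/min → bracket 10–74 mL/min.
34% of 800 mg = 272 mg → 270 mg

270 mg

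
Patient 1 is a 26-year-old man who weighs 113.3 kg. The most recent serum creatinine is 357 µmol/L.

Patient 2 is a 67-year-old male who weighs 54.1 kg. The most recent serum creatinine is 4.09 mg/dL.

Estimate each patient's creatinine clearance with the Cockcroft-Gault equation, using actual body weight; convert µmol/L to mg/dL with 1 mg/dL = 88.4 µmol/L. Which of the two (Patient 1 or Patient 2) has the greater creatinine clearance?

Patient 1: SCr = 357 / 88.4 = 4.038 mg/dL
Patient 1: CrCl = (140 − 26) × 113.3 / (72 × 4.038) = 12916.2 / 290.74 ≈ 44.4 mL/min
Patient 2: CrCl = (140 − 67) × 54.1 / (72 × 4.09) = 3949.3 / 294.48 ≈ 13.4 mL/min
44.4 vs 13.4 mL/min → Patient 1 is higher.

Patient 1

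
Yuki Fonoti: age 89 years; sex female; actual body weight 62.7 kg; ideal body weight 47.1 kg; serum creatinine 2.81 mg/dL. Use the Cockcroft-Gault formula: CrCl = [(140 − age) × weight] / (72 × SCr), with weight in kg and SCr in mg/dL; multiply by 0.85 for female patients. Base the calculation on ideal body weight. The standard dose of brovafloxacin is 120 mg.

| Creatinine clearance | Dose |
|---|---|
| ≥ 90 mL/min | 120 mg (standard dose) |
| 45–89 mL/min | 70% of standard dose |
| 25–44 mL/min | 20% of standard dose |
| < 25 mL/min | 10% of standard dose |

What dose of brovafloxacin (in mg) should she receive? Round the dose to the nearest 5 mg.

10 mg

CrCl = (140 − 89) × 47.1 / (72 × 2.81) × 0.85 = 2402.1 / 202.32 × 0.85 ≈ 10.1 mL/min
CrCl ≈ 10 mL/min → bracket < 25 mL/min.
10% of 120 mg = 12 mg → 10 mg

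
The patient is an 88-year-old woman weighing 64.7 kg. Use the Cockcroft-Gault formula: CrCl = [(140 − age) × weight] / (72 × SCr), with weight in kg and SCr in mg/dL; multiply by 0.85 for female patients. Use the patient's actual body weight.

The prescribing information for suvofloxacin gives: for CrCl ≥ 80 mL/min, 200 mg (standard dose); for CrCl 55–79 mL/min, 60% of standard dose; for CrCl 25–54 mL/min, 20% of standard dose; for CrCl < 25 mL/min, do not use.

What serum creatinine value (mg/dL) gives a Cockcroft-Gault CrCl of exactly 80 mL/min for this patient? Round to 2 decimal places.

Standard dose requires CrCl ≥ 80 mL/min.
Set (140 − 88) × 64.7 × 0.85 / (72 × SCr) = 80
SCr = (140 − 88) × 64.7 × 0.85 / (72 × 80) = 0.496 mg/dL

0.50 mg/dL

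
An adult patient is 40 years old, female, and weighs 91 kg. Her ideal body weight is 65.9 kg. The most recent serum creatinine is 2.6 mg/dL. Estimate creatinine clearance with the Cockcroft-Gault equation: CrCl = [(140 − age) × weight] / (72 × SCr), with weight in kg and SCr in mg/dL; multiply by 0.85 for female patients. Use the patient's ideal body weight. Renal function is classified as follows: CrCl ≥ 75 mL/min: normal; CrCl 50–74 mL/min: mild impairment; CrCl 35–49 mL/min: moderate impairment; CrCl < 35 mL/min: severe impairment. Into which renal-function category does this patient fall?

CrCl = (140 − 40) × 65.9 / (72 × 2.6) × 0.85 = 6590.0 / 187.20 × 0.85 ≈ 29.9 mL/min
30 mL/min falls in the 'severe impairment' range.

severe impairment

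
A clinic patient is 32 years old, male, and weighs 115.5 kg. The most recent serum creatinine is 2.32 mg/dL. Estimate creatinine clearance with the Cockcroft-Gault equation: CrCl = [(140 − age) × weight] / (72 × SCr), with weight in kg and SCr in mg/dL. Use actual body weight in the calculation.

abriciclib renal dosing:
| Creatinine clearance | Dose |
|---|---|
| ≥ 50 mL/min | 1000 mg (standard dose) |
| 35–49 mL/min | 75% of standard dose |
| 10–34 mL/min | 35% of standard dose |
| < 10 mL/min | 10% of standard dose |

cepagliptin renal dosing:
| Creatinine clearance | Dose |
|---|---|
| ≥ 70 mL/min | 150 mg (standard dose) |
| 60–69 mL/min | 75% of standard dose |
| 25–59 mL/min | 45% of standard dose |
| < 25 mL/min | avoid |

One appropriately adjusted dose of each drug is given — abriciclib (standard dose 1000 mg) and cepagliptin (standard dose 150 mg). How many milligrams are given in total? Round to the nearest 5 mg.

1150 mg

CrCl = (140 − 32) × 115.5 / (72 × 2.32) = 12474.0 / 167.04 ≈ 74.7 mL/min
CrCl ≈ 75 mL/min.
abriciclib: ≥ 50 mL/min → 100% of 1000 mg = 1000 mg.
cepagliptin: ≥ 70 mL/min → 100% of 150 mg = 150 mg.
Total = 1000 + 150 = 1150 mg.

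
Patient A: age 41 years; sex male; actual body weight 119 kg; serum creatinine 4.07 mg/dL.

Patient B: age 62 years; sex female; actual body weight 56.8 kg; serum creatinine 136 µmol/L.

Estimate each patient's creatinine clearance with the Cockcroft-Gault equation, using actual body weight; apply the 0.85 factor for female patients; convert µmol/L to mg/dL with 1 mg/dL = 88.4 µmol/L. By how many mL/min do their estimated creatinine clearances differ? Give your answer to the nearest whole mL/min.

6 mL/min

Patient A: CrCl = (140 − 41) × 119 / (72 × 4.07) = 11781.0 / 293.04 ≈ 40.2 mL/min
Patient B: SCr = 136 / 88.4 = 1.538 mg/dL
Patient B: CrCl = (140 − 62) × 56.8 / (72 × 1.538) × 0.85 = 4430.4 / 110.74 × 0.85 ≈ 34.0 mL/min
|40.2 − 34.0| = 6.2 mL/min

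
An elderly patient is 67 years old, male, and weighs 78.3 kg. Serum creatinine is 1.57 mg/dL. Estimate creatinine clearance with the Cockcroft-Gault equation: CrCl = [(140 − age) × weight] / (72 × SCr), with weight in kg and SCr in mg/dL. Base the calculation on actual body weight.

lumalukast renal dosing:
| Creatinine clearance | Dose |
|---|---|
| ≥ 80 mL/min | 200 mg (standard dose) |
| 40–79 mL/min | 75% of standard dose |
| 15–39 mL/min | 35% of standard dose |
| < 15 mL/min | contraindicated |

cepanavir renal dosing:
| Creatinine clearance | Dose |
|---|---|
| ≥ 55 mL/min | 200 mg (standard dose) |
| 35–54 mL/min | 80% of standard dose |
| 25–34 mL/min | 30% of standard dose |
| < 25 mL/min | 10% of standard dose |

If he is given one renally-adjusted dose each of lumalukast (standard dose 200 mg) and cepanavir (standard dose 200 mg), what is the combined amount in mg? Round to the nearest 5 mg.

310 mg

CrCl = (140 − 67) × 78.3 / (72 × 1.57) = 5715.9 / 113.04 ≈ 50.6 mL/min
CrCl ≈ 51 mL/min.
lumalukast: 40–79 mL/min → 75% of 200 mg = 150 mg.
cepanavir: 35–54 mL/min → 80% of 200 mg = 160 mg.
Total = 150 + 160 = 310 mg.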